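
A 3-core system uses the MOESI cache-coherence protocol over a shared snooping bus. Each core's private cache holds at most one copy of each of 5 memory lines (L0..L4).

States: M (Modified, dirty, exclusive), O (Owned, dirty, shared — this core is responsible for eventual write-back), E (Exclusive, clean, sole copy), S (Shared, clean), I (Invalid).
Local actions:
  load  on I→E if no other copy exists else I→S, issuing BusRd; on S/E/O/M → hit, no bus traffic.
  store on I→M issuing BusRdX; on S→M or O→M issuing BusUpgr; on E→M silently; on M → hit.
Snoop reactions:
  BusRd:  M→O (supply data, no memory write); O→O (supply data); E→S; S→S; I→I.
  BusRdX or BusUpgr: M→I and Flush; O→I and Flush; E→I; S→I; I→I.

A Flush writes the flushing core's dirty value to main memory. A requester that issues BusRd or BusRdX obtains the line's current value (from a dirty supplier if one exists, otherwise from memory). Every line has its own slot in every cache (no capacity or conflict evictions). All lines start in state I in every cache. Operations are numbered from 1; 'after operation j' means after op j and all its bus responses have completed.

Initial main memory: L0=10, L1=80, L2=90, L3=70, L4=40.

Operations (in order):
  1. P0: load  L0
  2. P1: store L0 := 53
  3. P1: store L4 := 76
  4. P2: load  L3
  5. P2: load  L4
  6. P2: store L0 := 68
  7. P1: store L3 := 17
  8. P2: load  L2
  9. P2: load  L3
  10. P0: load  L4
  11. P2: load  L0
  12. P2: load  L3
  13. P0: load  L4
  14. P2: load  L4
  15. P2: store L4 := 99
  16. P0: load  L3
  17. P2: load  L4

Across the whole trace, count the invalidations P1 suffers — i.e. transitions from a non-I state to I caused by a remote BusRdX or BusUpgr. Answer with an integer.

invalidations = 2

  op1 P0: load  L0 → E/I/I on L0; bus BusRd; mem=10
  op2 P1: store L0 := 53 → I/M/I on L0; bus BusRdX; mem=10
  op3 P1: store L4 := 76 → I/M/I on L4; bus BusRdX; mem=40
  op4 P2: load  L3 → I/I/E on L3; bus BusRd; mem=70
  op5 P2: load  L4 → I/O/S on L4; bus BusRd; mem=40
  op6 P2: store L0 := 68 → I/I/M on L0; bus BusRdX Flush; mem=53
  op7 P1: store L3 := 17 → I/M/I on L3; bus BusRdX; mem=70
  op8 P2: load  L2 → I/I/E on L2; bus BusRd; mem=90
  op9 P2: load  L3 → I/O/S on L3; bus BusRd; mem=70
  op10 P0: load  L4 → S/O/S on L4; bus BusRd; mem=40
  op11 P2: load  L0 → I/I/M on L0; bus (none); mem=53
  op12 P2: load  L3 → I/O/S on L3; bus (none); mem=70
  op13 P0: load  L4 → S/O/S on L4; bus (none); mem=40
  op14 P2: load  L4 → S/O/S on L4; bus (none); mem=40
  op15 P2: store L4 := 99 → I/I/M on L4; bus BusUpgr Flush; mem=76
  op16 P0: load  L3 → S/O/S on L3; bus BusRd; mem=70
  op17 P2: load  L4 → I/I/M on L4; bus (none); mem=76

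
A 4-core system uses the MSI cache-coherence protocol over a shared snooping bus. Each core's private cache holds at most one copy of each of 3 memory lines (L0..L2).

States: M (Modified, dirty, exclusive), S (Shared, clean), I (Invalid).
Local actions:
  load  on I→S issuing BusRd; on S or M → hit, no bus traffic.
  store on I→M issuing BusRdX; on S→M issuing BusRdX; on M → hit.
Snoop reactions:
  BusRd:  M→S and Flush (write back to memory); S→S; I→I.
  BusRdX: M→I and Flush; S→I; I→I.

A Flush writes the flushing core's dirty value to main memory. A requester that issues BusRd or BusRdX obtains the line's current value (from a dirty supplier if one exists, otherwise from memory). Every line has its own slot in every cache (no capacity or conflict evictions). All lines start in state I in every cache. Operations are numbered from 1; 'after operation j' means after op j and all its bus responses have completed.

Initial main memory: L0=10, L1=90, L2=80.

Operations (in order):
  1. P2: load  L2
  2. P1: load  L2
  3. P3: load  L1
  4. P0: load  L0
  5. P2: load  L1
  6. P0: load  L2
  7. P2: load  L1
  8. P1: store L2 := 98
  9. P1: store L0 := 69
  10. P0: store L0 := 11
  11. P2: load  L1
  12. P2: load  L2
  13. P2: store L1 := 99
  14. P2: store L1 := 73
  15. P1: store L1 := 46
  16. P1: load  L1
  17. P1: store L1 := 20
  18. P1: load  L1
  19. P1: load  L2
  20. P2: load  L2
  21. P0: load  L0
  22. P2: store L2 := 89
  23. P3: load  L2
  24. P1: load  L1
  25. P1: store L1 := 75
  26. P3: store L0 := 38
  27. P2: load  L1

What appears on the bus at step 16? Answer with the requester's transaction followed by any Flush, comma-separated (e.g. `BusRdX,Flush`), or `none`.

bus = none

  op1 P2: load  L2 → I/I/S/I on L2; bus BusRd; mem=80
  op2 P1: load  L2 → I/S/S/I on L2; bus BusRd; mem=80
  op3 P3: load  L1 → I/I/I/S on L1; bus BusRd; mem=90
  op4 P0: load  L0 → S/I/I/I on L0; bus BusRd; mem=10
  op5 P2: load  L1 → I/I/S/S on L1; bus BusRd; mem=90
  op6 P0: load  L2 → S/S/S/I on L2; bus BusRd; mem=80
  op7 P2: load  L1 → I/I/S/S on L1; bus (none); mem=90
  op8 P1: store L2 := 98 → I/M/I/I on L2; bus BusRdX; mem=80
  op9 P1: store L0 := 69 → I/M/I/I on L0; bus BusRdX; mem=10
  op10 P0: store L0 := 11 → M/I/I/I on L0; bus BusRdX Flush; mem=69
  op11 P2: load  L1 → I/I/S/S on L1; bus (none); mem=90
  op12 P2: load  L2 → I/S/S/I on L2; bus BusRd Flush; mem=98
  op13 P2: store L1 := 99 → I/I/M/I on L1; bus BusRdX; mem=90
  op14 P2: store L1 := 73 → I/I/M/I on L1; bus (none); mem=90
  op15 P1: store L1 := 46 → I/M/I/I on L1; bus BusRdX Flush; mem=73
  op16 P1: load  L1 → I/M/I/I on L1; bus (none); mem=73
  op17 P1: store L1 := 20 → I/M/I/I on L1; bus (none); mem=73
  op18 P1: load  L1 → I/M/I/I on L1; bus (none); mem=73
  op19 P1: load  L2 → I/S/S/I on L2; bus (none); mem=98
  op20 P2: load  L2 → I/S/S/I on L2; bus (none); mem=98
  op21 P0: load  L0 → M/I/I/I on L0; bus (none); mem=69
  op22 P2: store L2 := 89 → I/I/M/I on L2; bus BusRdX; mem=98
  op23 P3: load  L2 → I/I/S/S on L2; bus BusRd Flush; mem=89
  op24 P1: load  L1 → I/M/I/I on L1; bus (none); mem=73
  op25 P1: store L1 := 75 → I/M/I/I on L1; bus (none); mem=73
  op26 P3: store L0 := 38 → I/I/I/M on L0; bus BusRdX Flush; mem=11
  op27 P2: load  L1 → I/S/S/I on L1; bus BusRd Flush; mem=75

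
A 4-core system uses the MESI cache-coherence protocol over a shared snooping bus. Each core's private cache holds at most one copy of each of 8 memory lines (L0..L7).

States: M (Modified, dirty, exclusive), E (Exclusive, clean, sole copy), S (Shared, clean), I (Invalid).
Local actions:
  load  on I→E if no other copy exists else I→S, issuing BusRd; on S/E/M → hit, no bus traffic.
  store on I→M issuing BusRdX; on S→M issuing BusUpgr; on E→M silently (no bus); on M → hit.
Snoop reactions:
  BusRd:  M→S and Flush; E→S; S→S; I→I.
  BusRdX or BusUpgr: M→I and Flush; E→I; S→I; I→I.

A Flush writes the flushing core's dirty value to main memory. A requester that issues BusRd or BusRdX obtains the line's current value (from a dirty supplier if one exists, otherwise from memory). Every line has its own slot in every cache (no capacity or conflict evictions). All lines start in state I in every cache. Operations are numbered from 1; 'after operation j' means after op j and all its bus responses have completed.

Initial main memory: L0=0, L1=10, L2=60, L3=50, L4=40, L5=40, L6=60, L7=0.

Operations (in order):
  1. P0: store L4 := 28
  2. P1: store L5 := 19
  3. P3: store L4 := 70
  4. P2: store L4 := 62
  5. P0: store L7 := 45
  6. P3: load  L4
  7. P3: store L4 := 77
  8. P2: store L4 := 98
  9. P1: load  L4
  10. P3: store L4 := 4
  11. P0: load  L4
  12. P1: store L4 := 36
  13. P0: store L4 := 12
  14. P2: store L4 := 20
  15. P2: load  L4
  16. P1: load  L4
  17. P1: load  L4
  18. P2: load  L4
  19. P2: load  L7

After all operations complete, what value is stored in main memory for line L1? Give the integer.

memory[L1] = 10

[1] P0: store L4 := 28 | P0:M(28), P1:I, P2:I, P3:I | bus: BusRdX
[2] P1: store L5 := 19 | P0:I, P1:M(19), P2:I, P3:I | bus: BusRdX
[3] P3: store L4 := 70 | P0:I, P1:I, P2:I, P3:M(70) | bus: BusRdX,Flush
[4] P2: store L4 := 62 | P0:I, P1:I, P2:M(62), P3:I | bus: BusRdX,Flush
[5] P0: store L7 := 45 | P0:M(45), P1:I, P2:I, P3:I | bus: BusRdX
[6] P3: load  L4 | P0:I, P1:I, P2:S(62), P3:S(62) | bus: BusRd,Flush
[7] P3: store L4 := 77 | P0:I, P1:I, P2:I, P3:M(77) | bus: BusUpgr
[8] P2: store L4 := 98 | P0:I, P1:I, P2:M(98), P3:I | bus: BusRdX,Flush
[9] P1: load  L4 | P0:I, P1:S(98), P2:S(98), P3:I | bus: BusRd,Flush
[10] P3: store L4 := 4 | P0:I, P1:I, P2:I, P3:M(4) | bus: BusRdX
[11] P0: load  L4 | P0:S(4), P1:I, P2:I, P3:S(4) | bus: BusRd,Flush
[12] P1: store L4 := 36 | P0:I, P1:M(36), P2:I, P3:I | bus: BusRdX
[13] P0: store L4 := 12 | P0:M(12), P1:I, P2:I, P3:I | bus: BusRdX,Flush
[14] P2: store L4 := 20 | P0:I, P1:I, P2:M(20), P3:I | bus: BusRdX,Flush
[15] P2: load  L4 | P0:I, P1:I, P2:M(20), P3:I | bus: none
[16] P1: load  L4 | P0:I, P1:S(20), P2:S(20), P3:I | bus: BusRd,Flush
[17] P1: load  L4 | P0:I, P1:S(20), P2:S(20), P3:I | bus: none
[18] P2: load  L4 | P0:I, P1:S(20), P2:S(20), P3:I | bus: none
[19] P2: load  L7 | P0:S(45), P1:I, P2:S(45), P3:I | bus: BusRd,Flush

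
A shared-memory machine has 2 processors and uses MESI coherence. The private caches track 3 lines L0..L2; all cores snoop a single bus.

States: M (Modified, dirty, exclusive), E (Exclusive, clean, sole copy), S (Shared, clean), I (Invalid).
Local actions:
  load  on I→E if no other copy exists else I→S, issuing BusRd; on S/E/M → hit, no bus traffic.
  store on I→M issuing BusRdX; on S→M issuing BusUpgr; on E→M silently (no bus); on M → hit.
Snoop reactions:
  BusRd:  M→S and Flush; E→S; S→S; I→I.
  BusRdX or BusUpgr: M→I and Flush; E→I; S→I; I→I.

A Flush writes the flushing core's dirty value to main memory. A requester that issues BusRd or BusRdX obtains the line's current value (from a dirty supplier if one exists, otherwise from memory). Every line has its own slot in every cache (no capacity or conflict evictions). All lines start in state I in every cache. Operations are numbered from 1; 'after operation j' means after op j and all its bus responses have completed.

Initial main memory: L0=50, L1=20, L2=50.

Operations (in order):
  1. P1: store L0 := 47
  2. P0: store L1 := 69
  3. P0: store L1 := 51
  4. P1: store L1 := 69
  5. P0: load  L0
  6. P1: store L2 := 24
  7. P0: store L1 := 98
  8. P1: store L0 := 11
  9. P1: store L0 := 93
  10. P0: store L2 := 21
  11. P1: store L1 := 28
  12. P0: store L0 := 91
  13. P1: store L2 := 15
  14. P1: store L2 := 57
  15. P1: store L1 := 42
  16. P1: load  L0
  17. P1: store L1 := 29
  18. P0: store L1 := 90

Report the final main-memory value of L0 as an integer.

memory[L0] = 91

  op1 P1: store L0 := 47 → I/M on L0; bus BusRdX; mem=50
  op2 P0: store L1 := 69 → M/I on L1; bus BusRdX; mem=20
  op3 P0: store L1 := 51 → M/I on L1; bus (none); mem=20
  op4 P1: store L1 := 69 → I/M on L1; bus BusRdX Flush; mem=51
  op5 P0: load  L0 → S/S on L0; bus BusRd Flush; mem=47
  op6 P1: store L2 := 24 → I/M on L2; bus BusRdX; mem=50
  op7 P0: store L1 := 98 → M/I on L1; bus BusRdX Flush; mem=69
  op8 P1: store L0 := 11 → I/M on L0; bus BusUpgr; mem=47
  op9 P1: store L0 := 93 → I/M on L0; bus (none); mem=47
  op10 P0: store L2 := 21 → M/I on L2; bus BusRdX Flush; mem=24
  op11 P1: store L1 := 28 → I/M on L1; bus BusRdX Flush; mem=98
  op12 P0: store L0 := 91 → M/I on L0; bus BusRdX Flush; mem=93
  op13 P1: store L2 := 15 → I/M on L2; bus BusRdX Flush; mem=21
  op14 P1: store L2 := 57 → I/M on L2; bus (none); mem=21
  op15 P1: store L1 := 42 → I/M on L1; bus (none); mem=98
  op16 P1: load  L0 → S/S on L0; bus BusRd Flush; mem=91
  op17 P1: store L1 := 29 → I/M on L1; bus (none); mem=98
  op18 P0: store L1 := 90 → M/I on L1; bus BusRdX Flush; mem=29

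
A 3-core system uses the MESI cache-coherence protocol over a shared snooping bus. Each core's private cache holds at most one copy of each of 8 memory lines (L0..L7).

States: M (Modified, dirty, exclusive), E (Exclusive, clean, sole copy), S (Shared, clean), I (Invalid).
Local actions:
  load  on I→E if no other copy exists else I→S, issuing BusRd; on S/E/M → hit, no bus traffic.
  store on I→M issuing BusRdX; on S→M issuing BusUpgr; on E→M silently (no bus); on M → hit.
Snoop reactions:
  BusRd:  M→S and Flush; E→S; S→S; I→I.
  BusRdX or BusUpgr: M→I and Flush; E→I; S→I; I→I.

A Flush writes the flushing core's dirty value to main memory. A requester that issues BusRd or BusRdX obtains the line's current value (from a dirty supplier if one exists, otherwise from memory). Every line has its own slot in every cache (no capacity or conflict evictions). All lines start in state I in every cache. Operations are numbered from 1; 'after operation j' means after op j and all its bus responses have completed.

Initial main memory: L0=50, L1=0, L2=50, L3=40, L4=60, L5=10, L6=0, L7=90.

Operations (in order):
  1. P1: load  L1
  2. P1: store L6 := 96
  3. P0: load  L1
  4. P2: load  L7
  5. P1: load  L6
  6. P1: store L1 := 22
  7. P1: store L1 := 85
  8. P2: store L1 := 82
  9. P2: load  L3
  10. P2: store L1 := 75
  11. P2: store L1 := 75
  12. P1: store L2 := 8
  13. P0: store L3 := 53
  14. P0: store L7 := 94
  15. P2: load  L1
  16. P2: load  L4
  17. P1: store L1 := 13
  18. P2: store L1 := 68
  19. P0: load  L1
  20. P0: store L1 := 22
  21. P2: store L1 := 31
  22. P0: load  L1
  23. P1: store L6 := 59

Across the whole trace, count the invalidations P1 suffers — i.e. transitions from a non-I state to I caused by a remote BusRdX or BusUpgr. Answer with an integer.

invalidations = 2

1. P1: load  L1  bus=[BusRd]  L1: P0=I P1=E P2=I  mem[L1]=0
2. P1: store L6 := 96  bus=[BusRdX]  L6: P0=I P1=M P2=I  mem[L6]=0
3. P0: load  L1  bus=[BusRd]  L1: P0=S P1=S P2=I  mem[L1]=0
4. P2: load  L7  bus=[BusRd]  L7: P0=I P1=I P2=E  mem[L7]=90
5. P1: load  L6  bus=[-]  L6: P0=I P1=M P2=I  mem[L6]=0
6. P1: store L1 := 22  bus=[BusUpgr]  L1: P0=I P1=M P2=I  mem[L1]=0
7. P1: store L1 := 85  bus=[-]  L1: P0=I P1=M P2=I  mem[L1]=0
8. P2: store L1 := 82  bus=[BusRdX,Flush]  L1: P0=I P1=I P2=M  mem[L1]=85
9. P2: load  L3  bus=[BusRd]  L3: P0=I P1=I P2=E  mem[L3]=40
10. P2: store L1 := 75  bus=[-]  L1: P0=I P1=I P2=M  mem[L1]=85
11. P2: store L1 := 75  bus=[-]  L1: P0=I P1=I P2=M  mem[L1]=85
12. P1: store L2 := 8  bus=[BusRdX]  L2: P0=I P1=M P2=I  mem[L2]=50
13. P0: store L3 := 53  bus=[BusRdX]  L3: P0=M P1=I P2=I  mem[L3]=40
14. P0: store L7 := 94  bus=[BusRdX]  L7: P0=M P1=I P2=I  mem[L7]=90
15. P2: load  L1  bus=[-]  L1: P0=I P1=I P2=M  mem[L1]=85
16. P2: load  L4  bus=[BusRd]  L4: P0=I P1=I P2=E  mem[L4]=60
17. P1: store L1 := 13  bus=[BusRdX,Flush]  L1: P0=I P1=M P2=I  mem[L1]=75
18. P2: store L1 := 68  bus=[BusRdX,Flush]  L1: P0=I P1=I P2=M  mem[L1]=13
19. P0: load  L1  bus=[BusRd,Flush]  L1: P0=S P1=I P2=S  mem[L1]=68
20. P0: store L1 := 22  bus=[BusUpgr]  L1: P0=M P1=I P2=I  mem[L1]=68
21. P2: store L1 := 31  bus=[BusRdX,Flush]  L1: P0=I P1=I P2=M  mem[L1]=22
22. P0: load  L1  bus=[BusRd,Flush]  L1: P0=S P1=I P2=S  mem[L1]=31
23. P1: store L6 := 59  bus=[-]  L6: P0=I P1=M P2=I  mem[L6]=0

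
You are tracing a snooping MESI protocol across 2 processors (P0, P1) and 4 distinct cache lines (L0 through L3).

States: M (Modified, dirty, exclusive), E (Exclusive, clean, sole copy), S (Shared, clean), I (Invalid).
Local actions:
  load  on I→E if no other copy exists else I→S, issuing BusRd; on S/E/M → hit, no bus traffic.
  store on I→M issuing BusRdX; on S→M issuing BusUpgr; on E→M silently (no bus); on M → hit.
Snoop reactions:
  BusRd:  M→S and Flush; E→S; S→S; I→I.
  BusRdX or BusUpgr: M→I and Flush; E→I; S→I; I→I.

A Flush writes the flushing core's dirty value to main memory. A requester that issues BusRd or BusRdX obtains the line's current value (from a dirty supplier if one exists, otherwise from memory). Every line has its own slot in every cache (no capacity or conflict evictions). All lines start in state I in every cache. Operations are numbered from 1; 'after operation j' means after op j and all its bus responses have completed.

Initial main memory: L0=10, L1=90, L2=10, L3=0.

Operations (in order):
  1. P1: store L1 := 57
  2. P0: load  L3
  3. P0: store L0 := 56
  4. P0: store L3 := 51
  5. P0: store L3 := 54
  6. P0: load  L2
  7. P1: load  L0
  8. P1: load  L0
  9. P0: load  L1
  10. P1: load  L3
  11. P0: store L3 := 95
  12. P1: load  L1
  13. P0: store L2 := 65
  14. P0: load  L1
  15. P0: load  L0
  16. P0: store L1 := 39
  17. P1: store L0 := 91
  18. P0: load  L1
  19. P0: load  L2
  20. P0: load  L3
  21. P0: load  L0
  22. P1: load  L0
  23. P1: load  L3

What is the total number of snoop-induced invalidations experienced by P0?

invalidations = 1

step 1: P1: store L1 := 57  ⟶  IM  (L1)  txn=BusRdX  M[L1]=90
step 2: P0: load  L3  ⟶  EI  (L3)  txn=BusRd  M[L3]=0
step 3: P0: store L0 := 56  ⟶  MI  (L0)  txn=BusRdX  M[L0]=10
step 4: P0: store L3 := 51  ⟶  MI  (L3)  txn=∅  M[L3]=0
step 5: P0: store L3 := 54  ⟶  MI  (L3)  txn=∅  M[L3]=0
step 6: P0: load  L2  ⟶  EI  (L2)  txn=BusRd  M[L2]=10
step 7: P1: load  L0  ⟶  SS  (L0)  txn=BusRd+Flush  M[L0]=56
step 8: P1: load  L0  ⟶  SS  (L0)  txn=∅  M[L0]=56
step 9: P0: load  L1  ⟶  SS  (L1)  txn=BusRd+Flush  M[L1]=57
step 10: P1: load  L3  ⟶  SS  (L3)  txn=BusRd+Flush  M[L3]=54
step 11: P0: store L3 := 95  ⟶  MI  (L3)  txn=BusUpgr  M[L3]=54
step 12: P1: load  L1  ⟶  SS  (L1)  txn=∅  M[L1]=57
step 13: P0: store L2 := 65  ⟶  MI  (L2)  txn=∅  M[L2]=10
step 14: P0: load  L1  ⟶  SS  (L1)  txn=∅  M[L1]=57
step 15: P0: load  L0  ⟶  SS  (L0)  txn=∅  M[L0]=56
step 16: P0: store L1 := 39  ⟶  MI  (L1)  txn=BusUpgr  M[L1]=57
step 17: P1: store L0 := 91  ⟶  IM  (L0)  txn=BusUpgr  M[L0]=56
step 18: P0: load  L1  ⟶  MI  (L1)  txn=∅  M[L1]=57
step 19: P0: load  L2  ⟶  MI  (L2)  txn=∅  M[L2]=10
step 20: P0: load  L3  ⟶  MI  (L3)  txn=∅  M[L3]=54
step 21: P0: load  L0  ⟶  SS  (L0)  txn=BusRd+Flush  M[L0]=91
step 22: P1: load  L0  ⟶  SS  (L0)  txn=∅  M[L0]=91
step 23: P1: load  L3  ⟶  SS  (L3)  txn=BusRd+Flush  M[L3]=95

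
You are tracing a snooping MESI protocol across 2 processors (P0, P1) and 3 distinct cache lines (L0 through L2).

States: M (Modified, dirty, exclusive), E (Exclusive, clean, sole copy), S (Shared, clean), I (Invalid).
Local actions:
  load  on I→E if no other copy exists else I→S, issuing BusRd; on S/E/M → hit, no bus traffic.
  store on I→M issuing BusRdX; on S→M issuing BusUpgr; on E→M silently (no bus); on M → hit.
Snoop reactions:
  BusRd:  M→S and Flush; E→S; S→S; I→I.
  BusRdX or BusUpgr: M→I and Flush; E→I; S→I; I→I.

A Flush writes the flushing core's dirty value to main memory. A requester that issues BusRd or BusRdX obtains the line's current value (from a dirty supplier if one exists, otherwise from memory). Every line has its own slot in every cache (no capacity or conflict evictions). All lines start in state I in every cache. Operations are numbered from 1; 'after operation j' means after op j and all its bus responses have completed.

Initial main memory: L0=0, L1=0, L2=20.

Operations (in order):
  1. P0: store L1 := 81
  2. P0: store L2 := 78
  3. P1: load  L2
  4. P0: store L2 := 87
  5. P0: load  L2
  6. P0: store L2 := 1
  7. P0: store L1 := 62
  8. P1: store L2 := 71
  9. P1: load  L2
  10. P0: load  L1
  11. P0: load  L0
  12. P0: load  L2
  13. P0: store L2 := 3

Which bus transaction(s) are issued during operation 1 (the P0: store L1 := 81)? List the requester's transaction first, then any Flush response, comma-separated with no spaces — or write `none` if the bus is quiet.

bus = BusRdX

  op1 P0: store L1 := 81 → M/I on L1; bus BusRdX; mem=0
  op2 P0: store L2 := 78 → M/I on L2; bus BusRdX; mem=20
  op3 P1: load  L2 → S/S on L2; bus BusRd Flush; mem=78
  op4 P0: store L2 := 87 → M/I on L2; bus BusUpgr; mem=78
  op5 P0: load  L2 → M/I on L2; bus (none); mem=78
  op6 P0: store L2 := 1 → M/I on L2; bus (none); mem=78
  op7 P0: store L1 := 62 → M/I on L1; bus (none); mem=0
  op8 P1: store L2 := 71 → I/M on L2; bus BusRdX Flush; mem=1
  op9 P1: load  L2 → I/M on L2; bus (none); mem=1
  op10 P0: load  L1 → M/I on L1; bus (none); mem=0
  op11 P0: load  L0 → E/I on L0; bus BusRd; mem=0
  op12 P0: load  L2 → S/S on L2; bus BusRd Flush; mem=71
  op13 P0: store L2 := 3 → M/I on L2; bus BusUpgr; mem=71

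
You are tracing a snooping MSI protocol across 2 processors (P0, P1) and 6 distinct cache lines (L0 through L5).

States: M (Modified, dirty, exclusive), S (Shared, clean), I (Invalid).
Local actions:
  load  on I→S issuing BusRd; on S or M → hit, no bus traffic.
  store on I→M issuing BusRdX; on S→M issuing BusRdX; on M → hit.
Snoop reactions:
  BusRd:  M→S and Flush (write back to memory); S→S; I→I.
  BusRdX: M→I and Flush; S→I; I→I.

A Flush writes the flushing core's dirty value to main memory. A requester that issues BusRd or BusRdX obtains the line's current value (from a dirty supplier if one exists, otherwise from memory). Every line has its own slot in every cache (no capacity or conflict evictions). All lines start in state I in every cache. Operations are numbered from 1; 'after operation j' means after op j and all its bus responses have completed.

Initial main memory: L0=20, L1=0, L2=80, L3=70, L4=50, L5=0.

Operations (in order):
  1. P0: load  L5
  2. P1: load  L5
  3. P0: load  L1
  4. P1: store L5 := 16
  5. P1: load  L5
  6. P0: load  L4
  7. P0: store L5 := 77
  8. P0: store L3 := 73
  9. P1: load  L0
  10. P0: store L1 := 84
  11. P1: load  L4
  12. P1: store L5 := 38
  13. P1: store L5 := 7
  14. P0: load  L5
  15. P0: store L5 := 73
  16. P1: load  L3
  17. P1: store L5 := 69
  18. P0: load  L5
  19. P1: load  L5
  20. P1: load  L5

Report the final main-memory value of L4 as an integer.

memory[L4] = 50

step 1: P0: load  L5  ⟶  SI  (L5)  txn=BusRd  M[L5]=0
step 2: P1: load  L5  ⟶  SS  (L5)  txn=BusRd  M[L5]=0
step 3: P0: load  L1  ⟶  SI  (L1)  txn=BusRd  M[L1]=0
step 4: P1: store L5 := 16  ⟶  IM  (L5)  txn=BusRdX  M[L5]=0
step 5: P1: load  L5  ⟶  IM  (L5)  txn=∅  M[L5]=0
step 6: P0: load  L4  ⟶  SI  (L4)  txn=BusRd  M[L4]=50
step 7: P0: store L5 := 77  ⟶  MI  (L5)  txn=BusRdX+Flush  M[L5]=16
step 8: P0: store L3 := 73  ⟶  MI  (L3)  txn=BusRdX  M[L3]=70
step 9: P1: load  L0  ⟶  IS  (L0)  txn=BusRd  M[L0]=20
step 10: P0: store L1 := 84  ⟶  MI  (L1)  txn=BusRdX  M[L1]=0
step 11: P1: load  L4  ⟶  SS  (L4)  txn=BusRd  M[L4]=50
step 12: P1: store L5 := 38  ⟶  IM  (L5)  txn=BusRdX+Flush  M[L5]=77
step 13: P1: store L5 := 7  ⟶  IM  (L5)  txn=∅  M[L5]=77
step 14: P0: load  L5  ⟶  SS  (L5)  txn=BusRd+Flush  M[L5]=7
step 15: P0: store L5 := 73  ⟶  MI  (L5)  txn=BusRdX  M[L5]=7
step 16: P1: load  L3  ⟶  SS  (L3)  txn=BusRd+Flush  M[L3]=73
step 17: P1: store L5 := 69  ⟶  IM  (L5)  txn=BusRdX+Flush  M[L5]=73
step 18: P0: load  L5  ⟶  SS  (L5)  txn=BusRd+Flush  M[L5]=69
step 19: P1: load  L5  ⟶  SS  (L5)  txn=∅  M[L5]=69
step 20: P1: load  L5  ⟶  SS  (L5)  txn=∅  M[L5]=69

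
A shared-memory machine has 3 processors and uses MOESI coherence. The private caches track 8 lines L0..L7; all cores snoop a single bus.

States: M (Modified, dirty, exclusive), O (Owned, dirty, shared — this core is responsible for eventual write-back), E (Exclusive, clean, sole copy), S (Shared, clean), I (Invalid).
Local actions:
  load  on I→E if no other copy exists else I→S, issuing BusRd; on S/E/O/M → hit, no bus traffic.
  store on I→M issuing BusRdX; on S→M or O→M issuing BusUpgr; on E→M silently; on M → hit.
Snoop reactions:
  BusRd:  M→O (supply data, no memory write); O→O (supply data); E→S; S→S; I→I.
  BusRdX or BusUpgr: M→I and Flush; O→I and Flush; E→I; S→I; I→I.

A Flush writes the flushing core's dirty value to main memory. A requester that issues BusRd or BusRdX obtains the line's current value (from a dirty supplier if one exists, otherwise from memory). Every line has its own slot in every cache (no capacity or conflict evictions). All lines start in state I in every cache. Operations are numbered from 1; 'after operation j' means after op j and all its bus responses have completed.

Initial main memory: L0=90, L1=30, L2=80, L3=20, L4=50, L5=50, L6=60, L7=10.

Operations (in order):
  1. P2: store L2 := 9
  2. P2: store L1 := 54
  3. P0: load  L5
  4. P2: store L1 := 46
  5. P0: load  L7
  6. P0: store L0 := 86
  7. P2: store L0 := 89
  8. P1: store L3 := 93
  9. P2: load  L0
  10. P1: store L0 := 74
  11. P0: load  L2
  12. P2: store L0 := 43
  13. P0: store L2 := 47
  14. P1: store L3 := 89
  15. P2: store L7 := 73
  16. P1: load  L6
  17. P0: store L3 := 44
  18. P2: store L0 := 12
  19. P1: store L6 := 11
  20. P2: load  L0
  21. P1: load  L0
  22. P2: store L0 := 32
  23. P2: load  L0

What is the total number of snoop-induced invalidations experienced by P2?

  op1 P2: store L2 := 9 → I/I/M on L2; bus BusRdX; mem=80
  op2 P2: store L1 := 54 → I/I/M on L1; bus BusRdX; mem=30
  op3 P0: load  L5 → E/I/I on L5; bus BusRd; mem=50
  op4 P2: store L1 := 46 → I/I/M on L1; bus (none); mem=30
  op5 P0: load  L7 → E/I/I on L7; bus BusRd; mem=10
  op6 P0: store L0 := 86 → M/I/I on L0; bus BusRdX; mem=90
  op7 P2: store L0 := 89 → I/I/M on L0; bus BusRdX Flush; mem=86
  op8 P1: store L3 := 93 → I/M/I on L3; bus BusRdX; mem=20
  op9 P2: load  L0 → I/I/M on L0; bus (none); mem=86
  op10 P1: store L0 := 74 → I/M/I on L0; bus BusRdX Flush; mem=89
  op11 P0: load  L2 → S/I/O on L2; bus BusRd; mem=80
  op12 P2: store L0 := 43 → I/I/M on L0; bus BusRdX Flush; mem=74
  op13 P0: store L2 := 47 → M/I/I on L2; bus BusUpgr Flush; mem=9
  op14 P1: store L3 := 89 → I/M/I on L3; bus (none); mem=20
  op15 P2: store L7 := 73 → I/I/M on L7; bus BusRdX; mem=10
  op16 P1: load  L6 → I/E/I on L6; bus BusRd; mem=60
  op17 P0: store L3 := 44 → M/I/I on L3; bus BusRdX Flush; mem=89
  op18 P2: store L0 := 12 → I/I/M on L0; bus (none); mem=74
  op19 P1: store L6 := 11 → I/M/I on L6; bus (none); mem=60
  op20 P2: load  L0 → I/I/M on L0; bus (none); mem=74
  op21 P1: load  L0 → I/S/O on L0; bus BusRd; mem=74
  op22 P2: store L0 := 32 → I/I/M on L0; bus BusUpgr; mem=74
  op23 P2: load  L0 → I/I/M on L0; bus (none); mem=74

invalidations = 2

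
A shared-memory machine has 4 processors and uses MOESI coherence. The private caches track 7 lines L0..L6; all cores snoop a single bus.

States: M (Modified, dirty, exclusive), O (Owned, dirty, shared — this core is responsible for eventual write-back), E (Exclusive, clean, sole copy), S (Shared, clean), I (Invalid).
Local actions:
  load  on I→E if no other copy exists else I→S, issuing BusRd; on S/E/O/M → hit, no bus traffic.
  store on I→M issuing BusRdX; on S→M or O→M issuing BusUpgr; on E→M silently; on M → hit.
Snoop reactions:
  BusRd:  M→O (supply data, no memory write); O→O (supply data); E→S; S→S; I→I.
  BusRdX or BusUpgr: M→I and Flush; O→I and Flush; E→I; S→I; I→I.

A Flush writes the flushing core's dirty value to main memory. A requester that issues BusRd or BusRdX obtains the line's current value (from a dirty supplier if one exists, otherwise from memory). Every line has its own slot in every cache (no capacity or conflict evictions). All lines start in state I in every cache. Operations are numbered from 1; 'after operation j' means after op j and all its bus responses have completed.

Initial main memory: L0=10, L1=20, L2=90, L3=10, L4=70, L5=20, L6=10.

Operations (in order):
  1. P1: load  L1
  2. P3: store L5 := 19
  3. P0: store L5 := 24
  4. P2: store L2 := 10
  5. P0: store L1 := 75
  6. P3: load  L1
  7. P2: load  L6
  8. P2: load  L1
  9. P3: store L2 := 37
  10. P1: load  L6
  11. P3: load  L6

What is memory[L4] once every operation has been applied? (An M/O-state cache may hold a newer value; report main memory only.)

  op1 P1: load  L1 → I/E/I/I on L1; bus BusRd; mem=20
  op2 P3: store L5 := 19 → I/I/I/M on L5; bus BusRdX; mem=20
  op3 P0: store L5 := 24 → M/I/I/I on L5; bus BusRdX Flush; mem=19
  op4 P2: store L2 := 10 → I/I/M/I on L2; bus BusRdX; mem=90
  op5 P0: store L1 := 75 → M/I/I/I on L1; bus BusRdX; mem=20
  op6 P3: load  L1 → O/I/I/S on L1; bus BusRd; mem=20
  op7 P2: load  L6 → I/I/E/I on L6; bus BusRd; mem=10
  op8 P2: load  L1 → O/I/S/S on L1; bus BusRd; mem=20
  op9 P3: store L2 := 37 → I/I/I/M on L2; bus BusRdX Flush; mem=10
  op10 P1: load  L6 → I/S/S/I on L6; bus BusRd; mem=10
  op11 P3: load  L6 → I/S/S/S on L6; bus BusRd; mem=10

memory[L4] = 70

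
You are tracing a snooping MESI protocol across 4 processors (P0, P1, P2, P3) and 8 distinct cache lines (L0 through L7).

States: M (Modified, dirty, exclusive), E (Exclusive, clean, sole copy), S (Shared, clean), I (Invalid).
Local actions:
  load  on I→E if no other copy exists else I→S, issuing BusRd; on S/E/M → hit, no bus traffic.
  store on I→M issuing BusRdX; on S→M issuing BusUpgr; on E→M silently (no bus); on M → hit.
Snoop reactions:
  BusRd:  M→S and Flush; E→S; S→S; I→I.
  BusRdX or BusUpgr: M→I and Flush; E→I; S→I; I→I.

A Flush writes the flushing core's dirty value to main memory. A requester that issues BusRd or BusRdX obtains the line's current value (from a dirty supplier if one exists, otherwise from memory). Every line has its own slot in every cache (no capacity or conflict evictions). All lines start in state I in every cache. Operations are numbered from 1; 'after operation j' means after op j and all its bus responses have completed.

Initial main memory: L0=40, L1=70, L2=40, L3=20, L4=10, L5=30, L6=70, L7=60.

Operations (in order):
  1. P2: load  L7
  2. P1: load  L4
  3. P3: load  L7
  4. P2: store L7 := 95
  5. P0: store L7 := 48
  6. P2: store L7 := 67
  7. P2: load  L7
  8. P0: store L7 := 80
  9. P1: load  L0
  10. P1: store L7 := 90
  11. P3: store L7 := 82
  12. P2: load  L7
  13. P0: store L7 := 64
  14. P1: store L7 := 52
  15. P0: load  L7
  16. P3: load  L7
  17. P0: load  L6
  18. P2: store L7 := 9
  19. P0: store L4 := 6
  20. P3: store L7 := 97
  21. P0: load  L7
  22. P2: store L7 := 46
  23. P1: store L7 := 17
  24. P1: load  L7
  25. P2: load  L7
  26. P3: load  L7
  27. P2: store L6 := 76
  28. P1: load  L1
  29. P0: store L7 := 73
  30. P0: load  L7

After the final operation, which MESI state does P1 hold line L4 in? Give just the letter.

step 1: P2: load  L7  ⟶  IIEI  (L7)  txn=BusRd  M[L7]=60
step 2: P1: load  L4  ⟶  IEII  (L4)  txn=BusRd  M[L4]=10
step 3: P3: load  L7  ⟶  IISS  (L7)  txn=BusRd  M[L7]=60
step 4: P2: store L7 := 95  ⟶  IIMI  (L7)  txn=BusUpgr  M[L7]=60
step 5: P0: store L7 := 48  ⟶  MIII  (L7)  txn=BusRdX+Flush  M[L7]=95
step 6: P2: store L7 := 67  ⟶  IIMI  (L7)  txn=BusRdX+Flush  M[L7]=48
step 7: P2: load  L7  ⟶  IIMI  (L7)  txn=∅  M[L7]=48
step 8: P0: store L7 := 80  ⟶  MIII  (L7)  txn=BusRdX+Flush  M[L7]=67
step 9: P1: load  L0  ⟶  IEII  (L0)  txn=BusRd  M[L0]=40
step 10: P1: store L7 := 90  ⟶  IMII  (L7)  txn=BusRdX+Flush  M[L7]=80
step 11: P3: store L7 := 82  ⟶  IIIM  (L7)  txn=BusRdX+Flush  M[L7]=90
step 12: P2: load  L7  ⟶  IISS  (L7)  txn=BusRd+Flush  M[L7]=82
step 13: P0: store L7 := 64  ⟶  MIII  (L7)  txn=BusRdX  M[L7]=82
step 14: P1: store L7 := 52  ⟶  IMII  (L7)  txn=BusRdX+Flush  M[L7]=64
step 15: P0: load  L7  ⟶  SSII  (L7)  txn=BusRd+Flush  M[L7]=52
step 16: P3: load  L7  ⟶  SSIS  (L7)  txn=BusRd  M[L7]=52
step 17: P0: load  L6  ⟶  EIII  (L6)  txn=BusRd  M[L6]=70
step 18: P2: store L7 := 9  ⟶  IIMI  (L7)  txn=BusRdX  M[L7]=52
step 19: P0: store L4 := 6  ⟶  MIII  (L4)  txn=BusRdX  M[L4]=10
step 20: P3: store L7 := 97  ⟶  IIIM  (L7)  txn=BusRdX+Flush  M[L7]=9
step 21: P0: load  L7  ⟶  SIIS  (L7)  txn=BusRd+Flush  M[L7]=97
step 22: P2: store L7 := 46  ⟶  IIMI  (L7)  txn=BusRdX  M[L7]=97
step 23: P1: store L7 := 17  ⟶  IMII  (L7)  txn=BusRdX+Flush  M[L7]=46
step 24: P1: load  L7  ⟶  IMII  (L7)  txn=∅  M[L7]=46
step 25: P2: load  L7  ⟶  ISSI  (L7)  txn=BusRd+Flush  M[L7]=17
step 26: P3: load  L7  ⟶  ISSS  (L7)  txn=BusRd  M[L7]=17
step 27: P2: store L6 := 76  ⟶  IIMI  (L6)  txn=BusRdX  M[L6]=70
step 28: P1: load  L1  ⟶  IEII  (L1)  txn=BusRd  M[L1]=70
step 29: P0: store L7 := 73  ⟶  MIII  (L7)  txn=BusRdX  M[L7]=17
step 30: P0: load  L7  ⟶  MIII  (L7)  txn=∅  M[L7]=17

state = I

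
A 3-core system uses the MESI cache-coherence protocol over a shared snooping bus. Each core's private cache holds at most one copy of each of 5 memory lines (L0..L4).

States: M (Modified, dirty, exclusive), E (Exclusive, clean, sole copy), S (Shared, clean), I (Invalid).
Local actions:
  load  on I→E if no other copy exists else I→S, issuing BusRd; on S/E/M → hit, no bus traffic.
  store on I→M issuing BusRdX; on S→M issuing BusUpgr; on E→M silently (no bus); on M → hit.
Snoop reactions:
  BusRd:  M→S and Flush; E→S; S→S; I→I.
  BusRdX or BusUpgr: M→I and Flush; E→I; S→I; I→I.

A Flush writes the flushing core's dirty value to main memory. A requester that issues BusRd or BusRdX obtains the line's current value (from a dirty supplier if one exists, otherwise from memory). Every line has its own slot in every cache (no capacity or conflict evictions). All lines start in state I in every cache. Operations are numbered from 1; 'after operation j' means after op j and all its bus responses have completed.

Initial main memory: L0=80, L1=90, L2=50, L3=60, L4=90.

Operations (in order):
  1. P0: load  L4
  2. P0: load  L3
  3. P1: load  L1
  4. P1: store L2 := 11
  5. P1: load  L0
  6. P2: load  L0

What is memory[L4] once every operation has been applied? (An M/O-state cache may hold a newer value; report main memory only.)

1. P0: load  L4  bus=[BusRd]  L4: P0=E P1=I P2=I  mem[L4]=90
2. P0: load  L3  bus=[BusRd]  L3: P0=E P1=I P2=I  mem[L3]=60
3. P1: load  L1  bus=[BusRd]  L1: P0=I P1=E P2=I  mem[L1]=90
4. P1: store L2 := 11  bus=[BusRdX]  L2: P0=I P1=M P2=I  mem[L2]=50
5. P1: load  L0  bus=[BusRd]  L0: P0=I P1=E P2=I  mem[L0]=80
6. P2: load  L0  bus=[BusRd]  L0: P0=I P1=S P2=S  mem[L0]=80

memory[L4] = 90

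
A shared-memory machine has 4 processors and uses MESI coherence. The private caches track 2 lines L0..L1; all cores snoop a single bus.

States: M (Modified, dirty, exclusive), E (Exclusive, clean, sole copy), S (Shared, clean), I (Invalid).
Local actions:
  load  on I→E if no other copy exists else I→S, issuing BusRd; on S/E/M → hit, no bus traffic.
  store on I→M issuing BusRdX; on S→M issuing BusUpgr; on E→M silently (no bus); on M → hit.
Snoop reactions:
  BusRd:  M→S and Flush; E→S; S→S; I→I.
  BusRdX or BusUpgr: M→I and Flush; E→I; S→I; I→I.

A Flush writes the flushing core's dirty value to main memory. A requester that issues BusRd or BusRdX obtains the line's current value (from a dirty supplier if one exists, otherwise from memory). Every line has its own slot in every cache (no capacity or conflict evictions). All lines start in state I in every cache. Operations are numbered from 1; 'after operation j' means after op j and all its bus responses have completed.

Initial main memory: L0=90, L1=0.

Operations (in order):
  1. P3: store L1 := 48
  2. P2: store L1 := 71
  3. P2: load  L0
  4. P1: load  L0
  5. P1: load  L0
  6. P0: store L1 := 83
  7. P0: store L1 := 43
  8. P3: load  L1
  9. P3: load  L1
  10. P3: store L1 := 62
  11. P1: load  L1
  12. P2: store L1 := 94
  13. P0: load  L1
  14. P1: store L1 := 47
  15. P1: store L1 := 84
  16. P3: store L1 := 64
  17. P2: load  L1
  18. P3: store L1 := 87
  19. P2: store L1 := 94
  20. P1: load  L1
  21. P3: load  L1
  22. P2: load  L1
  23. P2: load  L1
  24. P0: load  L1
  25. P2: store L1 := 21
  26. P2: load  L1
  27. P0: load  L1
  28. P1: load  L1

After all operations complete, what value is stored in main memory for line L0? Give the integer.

[1] P3: store L1 := 48 | P0:I, P1:I, P2:I, P3:M(48) | bus: BusRdX
[2] P2: store L1 := 71 | P0:I, P1:I, P2:M(71), P3:I | bus: BusRdX,Flush
[3] P2: load  L0 | P0:I, P1:I, P2:E(90), P3:I | bus: BusRd
[4] P1: load  L0 | P0:I, P1:S(90), P2:S(90), P3:I | bus: BusRd
[5] P1: load  L0 | P0:I, P1:S(90), P2:S(90), P3:I | bus: none
[6] P0: store L1 := 83 | P0:M(83), P1:I, P2:I, P3:I | bus: BusRdX,Flush
[7] P0: store L1 := 43 | P0:M(43), P1:I, P2:I, P3:I | bus: none
[8] P3: load  L1 | P0:S(43), P1:I, P2:I, P3:S(43) | bus: BusRd,Flush
[9] P3: load  L1 | P0:S(43), P1:I, P2:I, P3:S(43) | bus: none
[10] P3: store L1 := 62 | P0:I, P1:I, P2:I, P3:M(62) | bus: BusUpgr
[11] P1: load  L1 | P0:I, P1:S(62), P2:I, P3:S(62) | bus: BusRd,Flush
[12] P2: store L1 := 94 | P0:I, P1:I, P2:M(94), P3:I | bus: BusRdX
[13] P0: load  L1 | P0:S(94), P1:I, P2:S(94), P3:I | bus: BusRd,Flush
[14] P1: store L1 := 47 | P0:I, P1:M(47), P2:I, P3:I | bus: BusRdX
[15] P1: store L1 := 84 | P0:I, P1:M(84), P2:I, P3:I | bus: none
[16] P3: store L1 := 64 | P0:I, P1:I, P2:I, P3:M(64) | bus: BusRdX,Flush
[17] P2: load  L1 | P0:I, P1:I, P2:S(64), P3:S(64) | bus: BusRd,Flush
[18] P3: store L1 := 87 | P0:I, P1:I, P2:I, P3:M(87) | bus: BusUpgr
[19] P2: store L1 := 94 | P0:I, P1:I, P2:M(94), P3:I | bus: BusRdX,Flush
[20] P1: load  L1 | P0:I, P1:S(94), P2:S(94), P3:I | bus: BusRd,Flush
[21] P3: load  L1 | P0:I, P1:S(94), P2:S(94), P3:S(94) | bus: BusRd
[22] P2: load  L1 | P0:I, P1:S(94), P2:S(94), P3:S(94) | bus: none
[23] P2: load  L1 | P0:I, P1:S(94), P2:S(94), P3:S(94) | bus: none
[24] P0: load  L1 | P0:S(94), P1:S(94), P2:S(94), P3:S(94) | bus: BusRd
[25] P2: store L1 := 21 | P0:I, P1:I, P2:M(21), P3:I | bus: BusUpgr
[26] P2: load  L1 | P0:I, P1:I, P2:M(21), P3:I | bus: none
[27] P0: load  L1 | P0:S(21), P1:I, P2:S(21), P3:I | bus: BusRd,Flush
[28] P1: load  L1 | P0:S(21), P1:S(21), P2:S(21), P3:I | bus: BusRd

memory[L0] = 90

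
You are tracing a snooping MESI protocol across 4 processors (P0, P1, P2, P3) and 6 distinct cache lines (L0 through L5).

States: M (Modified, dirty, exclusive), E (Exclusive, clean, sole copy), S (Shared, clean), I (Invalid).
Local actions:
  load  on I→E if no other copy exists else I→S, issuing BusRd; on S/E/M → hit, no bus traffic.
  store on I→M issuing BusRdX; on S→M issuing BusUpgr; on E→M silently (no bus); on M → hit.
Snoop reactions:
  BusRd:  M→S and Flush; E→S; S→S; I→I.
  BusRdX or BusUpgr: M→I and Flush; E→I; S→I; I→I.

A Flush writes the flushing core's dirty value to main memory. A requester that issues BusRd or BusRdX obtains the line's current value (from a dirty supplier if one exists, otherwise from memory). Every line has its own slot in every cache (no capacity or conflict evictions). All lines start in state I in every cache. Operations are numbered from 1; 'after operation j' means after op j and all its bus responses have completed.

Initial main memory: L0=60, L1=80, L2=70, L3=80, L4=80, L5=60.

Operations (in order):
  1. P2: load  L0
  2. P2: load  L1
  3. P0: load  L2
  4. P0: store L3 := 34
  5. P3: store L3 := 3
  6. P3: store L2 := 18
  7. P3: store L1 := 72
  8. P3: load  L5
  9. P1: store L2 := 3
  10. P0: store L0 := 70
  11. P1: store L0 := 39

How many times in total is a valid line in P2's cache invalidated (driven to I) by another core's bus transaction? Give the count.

1. P2: load  L0  bus=[BusRd]  L0: P0=I P1=I P2=E P3=I  mem[L0]=60
2. P2: load  L1  bus=[BusRd]  L1: P0=I P1=I P2=E P3=I  mem[L1]=80
3. P0: load  L2  bus=[BusRd]  L2: P0=E P1=I P2=I P3=I  mem[L2]=70
4. P0: store L3 := 34  bus=[BusRdX]  L3: P0=M P1=I P2=I P3=I  mem[L3]=80
5. P3: store L3 := 3  bus=[BusRdX,Flush]  L3: P0=I P1=I P2=I P3=M  mem[L3]=34
6. P3: store L2 := 18  bus=[BusRdX]  L2: P0=I P1=I P2=I P3=M  mem[L2]=70
7. P3: store L1 := 72  bus=[BusRdX]  L1: P0=I P1=I P2=I P3=M  mem[L1]=80
8. P3: load  L5  bus=[BusRd]  L5: P0=I P1=I P2=I P3=E  mem[L5]=60
9. P1: store L2 := 3  bus=[BusRdX,Flush]  L2: P0=I P1=M P2=I P3=I  mem[L2]=18
10. P0: store L0 := 70  bus=[BusRdX]  L0: P0=M P1=I P2=I P3=I  mem[L0]=60
11. P1: store L0 := 39  bus=[BusRdX,Flush]  L0: P0=I P1=M P2=I P3=I  mem[L0]=70

invalidations = 2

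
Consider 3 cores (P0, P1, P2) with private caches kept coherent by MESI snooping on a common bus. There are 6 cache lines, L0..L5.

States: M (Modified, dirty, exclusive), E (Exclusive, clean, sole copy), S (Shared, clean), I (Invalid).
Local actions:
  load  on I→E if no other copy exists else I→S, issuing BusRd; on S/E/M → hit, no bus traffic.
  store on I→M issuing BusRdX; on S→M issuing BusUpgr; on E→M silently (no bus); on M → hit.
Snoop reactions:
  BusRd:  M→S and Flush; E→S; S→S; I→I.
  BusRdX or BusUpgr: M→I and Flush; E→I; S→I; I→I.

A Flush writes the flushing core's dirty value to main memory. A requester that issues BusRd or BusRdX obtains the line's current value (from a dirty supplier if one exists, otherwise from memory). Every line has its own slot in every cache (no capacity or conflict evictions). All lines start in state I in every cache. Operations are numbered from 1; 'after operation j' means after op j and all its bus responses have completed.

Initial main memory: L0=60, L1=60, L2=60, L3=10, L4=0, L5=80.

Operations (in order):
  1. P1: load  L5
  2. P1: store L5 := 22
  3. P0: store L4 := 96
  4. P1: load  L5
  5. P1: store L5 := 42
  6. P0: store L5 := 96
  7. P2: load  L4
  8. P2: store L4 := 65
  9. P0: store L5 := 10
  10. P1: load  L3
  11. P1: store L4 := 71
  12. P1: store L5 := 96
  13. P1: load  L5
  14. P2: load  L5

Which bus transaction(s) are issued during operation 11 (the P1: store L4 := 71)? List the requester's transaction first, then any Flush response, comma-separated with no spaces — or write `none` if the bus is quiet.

step 1: P1: load  L5  ⟶  IEI  (L5)  txn=BusRd  M[L5]=80
step 2: P1: store L5 := 22  ⟶  IMI  (L5)  txn=∅  M[L5]=80
step 3: P0: store L4 := 96  ⟶  MII  (L4)  txn=BusRdX  M[L4]=0
step 4: P1: load  L5  ⟶  IMI  (L5)  txn=∅  M[L5]=80
step 5: P1: store L5 := 42  ⟶  IMI  (L5)  txn=∅  M[L5]=80
step 6: P0: store L5 := 96  ⟶  MII  (L5)  txn=BusRdX+Flush  M[L5]=42
step 7: P2: load  L4  ⟶  SIS  (L4)  txn=BusRd+Flush  M[L4]=96
step 8: P2: store L4 := 65  ⟶  IIM  (L4)  txn=BusUpgr  M[L4]=96
step 9: P0: store L5 := 10  ⟶  MII  (L5)  txn=∅  M[L5]=42
step 10: P1: load  L3  ⟶  IEI  (L3)  txn=BusRd  M[L3]=10
step 11: P1: store L4 := 71  ⟶  IMI  (L4)  txn=BusRdX+Flush  M[L4]=65
step 12: P1: store L5 := 96  ⟶  IMI  (L5)  txn=BusRdX+Flush  M[L5]=10
step 13: P1: load  L5  ⟶  IMI  (L5)  txn=∅  M[L5]=10
step 14: P2: load  L5  ⟶  ISS  (L5)  txn=BusRd+Flush  M[L5]=96

bus = BusRdX,Flush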